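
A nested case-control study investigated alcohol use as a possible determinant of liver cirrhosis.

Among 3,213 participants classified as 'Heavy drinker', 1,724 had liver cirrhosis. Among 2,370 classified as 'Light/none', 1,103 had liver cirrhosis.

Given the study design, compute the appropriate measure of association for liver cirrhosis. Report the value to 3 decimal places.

From the description: a = 1724, b = 1489, c = 1103, d = 1267.
This is a nested case-control study: participants were sampled on outcome status, so risks in the source population cannot be estimated directly — relative risk is not valid here. The odds ratio is the appropriate measure.
OR = (a·d)/(b·c) = (1724 × 1267) / (1489 × 1103) = 2184308 / 1642367 = 1.32998

1.330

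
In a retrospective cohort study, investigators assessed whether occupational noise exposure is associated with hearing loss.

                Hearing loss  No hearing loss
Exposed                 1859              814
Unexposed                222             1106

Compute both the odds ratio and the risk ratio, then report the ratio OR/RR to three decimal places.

2.735

Cells: a = 1859, b = 814, c = 222, d = 1106.
OR = (1859·1106)/(814·222) = 2056054/180708 = 11.37777
Risk in exposed = 1859/2673 = 0.69547; risk in unexposed = 222/1328 = 0.16717; RR = 4.16031
OR/RR = 11.37777 / 4.16031 = 2.73484
The outcome is not rare, so the OR lies further from 1 than the RR.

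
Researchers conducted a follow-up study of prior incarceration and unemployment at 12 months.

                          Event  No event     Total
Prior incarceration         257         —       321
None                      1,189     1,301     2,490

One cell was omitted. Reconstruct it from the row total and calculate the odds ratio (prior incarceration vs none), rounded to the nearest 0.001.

4.394

The missing cell is in the exposed row: 321 − 257 = 64.
So a = 257, b = 64, c = 1189, d = 1301.
OR = (a·d)/(b·c) = (257 × 1301) / (64 × 1189) = 334357 / 76096 = 4.39388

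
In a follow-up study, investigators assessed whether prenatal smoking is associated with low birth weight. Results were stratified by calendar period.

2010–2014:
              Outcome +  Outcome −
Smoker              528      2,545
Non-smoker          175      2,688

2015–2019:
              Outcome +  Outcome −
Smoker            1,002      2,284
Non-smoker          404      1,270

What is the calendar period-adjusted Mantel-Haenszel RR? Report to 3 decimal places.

RR_MH = Σ(aᵢ·n₀ᵢ/nᵢ) / Σ(cᵢ·n₁ᵢ/nᵢ), with n₁ᵢ = aᵢ+bᵢ (exposed), n₀ᵢ = cᵢ+dᵢ (unexposed), nᵢ = n₁ᵢ+n₀ᵢ.
Stratum 1 (2010–2014): n₁ = 3073, n₀ = 2863, n = 5936; a·n₀/n = 528·2863/5936 = 254.6604; c·n₁/n = 175·3073/5936 = 90.5955
Stratum 2 (2015–2019): n₁ = 3286, n₀ = 1674, n = 4960; a·n₀/n = 1002·1674/4960 = 338.1750; c·n₁/n = 404·3286/4960 = 267.6500
RR_MH = (254.6604 + 338.1750) / (90.5955 + 267.6500) = 592.8354 / 358.2455 = 1.65483

1.655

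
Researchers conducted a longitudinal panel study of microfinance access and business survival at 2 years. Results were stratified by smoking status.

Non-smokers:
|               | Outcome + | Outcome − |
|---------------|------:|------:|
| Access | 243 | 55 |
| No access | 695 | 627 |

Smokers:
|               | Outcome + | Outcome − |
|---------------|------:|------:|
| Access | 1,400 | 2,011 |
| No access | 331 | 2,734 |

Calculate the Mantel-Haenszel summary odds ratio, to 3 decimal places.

OR_MH = Σ(aᵢdᵢ/nᵢ) / Σ(bᵢcᵢ/nᵢ), where nᵢ is the stratum total.
Stratum 1 (Non-smokers): n = 1620; a·d/n = 243·627/1620 = 94.0500; b·c/n = 55·695/1620 = 23.5957
Stratum 2 (Smokers): n = 6476; a·d/n = 1400·2734/6476 = 591.0439; b·c/n = 2011·331/6476 = 102.7858
OR_MH = (94.0500 + 591.0439) / (23.5957 + 102.7858) = 685.0939 / 126.3815 = 5.42084

5.421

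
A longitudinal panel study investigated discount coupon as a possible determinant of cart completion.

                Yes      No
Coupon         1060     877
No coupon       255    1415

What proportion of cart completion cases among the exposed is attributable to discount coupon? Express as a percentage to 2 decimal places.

72.10

Cells: a = 1060, b = 877, c = 255, d = 1415.
Risk in exposed = 1060/1937 = 0.54724; risk in unexposed = 255/1670 = 0.15269.
RR = 0.54724/0.15269 = 3.58387
AR% = (RR − 1)/RR × 100 = (3.58387 − 1)/3.58387 × 100 = 72.0972%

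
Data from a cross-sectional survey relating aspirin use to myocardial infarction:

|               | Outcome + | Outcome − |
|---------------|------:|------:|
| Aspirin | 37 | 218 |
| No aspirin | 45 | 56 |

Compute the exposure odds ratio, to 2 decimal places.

0.21

Cells: a = 37, b = 218, c = 45, d = 56.
OR = (a·d)/(b·c) = (37 × 56) / (218 × 45) = 2072 / 9810 = 0.21121
Exposure is associated with lower odds of myocardial infarction (OR = 0.21 < 1).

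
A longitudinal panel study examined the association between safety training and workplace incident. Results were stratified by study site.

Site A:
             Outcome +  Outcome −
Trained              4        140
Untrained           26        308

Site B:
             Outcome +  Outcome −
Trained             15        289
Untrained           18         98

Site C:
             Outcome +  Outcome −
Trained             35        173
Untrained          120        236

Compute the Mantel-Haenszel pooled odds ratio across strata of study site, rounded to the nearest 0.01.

0.36

OR_MH = Σ(aᵢdᵢ/nᵢ) / Σ(bᵢcᵢ/nᵢ), where nᵢ is the stratum total.
Stratum 1 (Site A): n = 478; a·d/n = 4·308/478 = 2.5774; b·c/n = 140·26/478 = 7.6151
Stratum 2 (Site B): n = 420; a·d/n = 15·98/420 = 3.5000; b·c/n = 289·18/420 = 12.3857
Stratum 3 (Site C): n = 564; a·d/n = 35·236/564 = 14.6454; b·c/n = 173·120/564 = 36.8085
OR_MH = (2.5774 + 3.5000 + 14.6454) / (7.6151 + 12.3857 + 36.8085) = 20.7228 / 56.8093 = 0.36478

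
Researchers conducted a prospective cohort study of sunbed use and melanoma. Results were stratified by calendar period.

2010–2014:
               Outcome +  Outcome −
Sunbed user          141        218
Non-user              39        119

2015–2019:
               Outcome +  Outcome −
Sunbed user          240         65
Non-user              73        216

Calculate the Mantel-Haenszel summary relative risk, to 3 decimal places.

2.476

RR_MH = Σ(aᵢ·n₀ᵢ/nᵢ) / Σ(cᵢ·n₁ᵢ/nᵢ), with n₁ᵢ = aᵢ+bᵢ (exposed), n₀ᵢ = cᵢ+dᵢ (unexposed), nᵢ = n₁ᵢ+n₀ᵢ.
Stratum 1 (2010–2014): n₁ = 359, n₀ = 158, n = 517; a·n₀/n = 141·158/517 = 43.0909; c·n₁/n = 39·359/517 = 27.0812
Stratum 2 (2015–2019): n₁ = 305, n₀ = 289, n = 594; a·n₀/n = 240·289/594 = 116.7677; c·n₁/n = 73·305/594 = 37.4832
RR_MH = (43.0909 + 116.7677) / (27.0812 + 37.4832) = 159.8586 / 64.5644 = 2.47596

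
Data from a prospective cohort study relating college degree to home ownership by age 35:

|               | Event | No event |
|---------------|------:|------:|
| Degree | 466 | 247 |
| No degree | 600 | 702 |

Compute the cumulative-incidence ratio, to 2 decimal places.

1.42

Cells: a = 466, b = 247, c = 600, d = 702.
Risk in exposed = 466/713 = 0.65358; risk in unexposed = 600/1302 = 0.46083.
RR = 0.65358 / 0.46083 = 1.41826
The risk among the exposed is 1.42 times that among the unexposed.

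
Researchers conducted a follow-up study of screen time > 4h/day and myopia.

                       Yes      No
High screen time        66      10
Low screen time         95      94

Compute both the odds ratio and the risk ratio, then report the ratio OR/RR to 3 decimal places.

Cells: a = 66, b = 10, c = 95, d = 94.
OR = (66·94)/(10·95) = 6204/950 = 6.53053
Risk in exposed = 66/76 = 0.86842; risk in unexposed = 95/189 = 0.50265; RR = 1.72770
OR/RR = 6.53053 / 1.72770 = 3.77989
The outcome is not rare, so the OR lies further from 1 than the RR.

3.780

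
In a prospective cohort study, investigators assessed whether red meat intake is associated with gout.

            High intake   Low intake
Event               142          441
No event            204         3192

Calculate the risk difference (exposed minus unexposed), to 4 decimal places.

0.2890

Reading the table with exposure as columns: a = 142 (High intake, case), b = 204 (High intake, non-case), c = 441 (Low intake, case), d = 3192.
Risk in exposed = 142/346 = 0.410405; risk in unexposed = 441/3633 = 0.121387.
Risk difference = 0.410405 − 0.121387 = 0.289017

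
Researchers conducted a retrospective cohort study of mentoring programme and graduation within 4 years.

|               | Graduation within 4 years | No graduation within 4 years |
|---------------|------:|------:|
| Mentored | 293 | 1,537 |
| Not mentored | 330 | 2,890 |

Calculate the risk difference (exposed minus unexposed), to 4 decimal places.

Cells: a = 293, b = 1537, c = 330, d = 2890.
Risk in exposed = 293/1830 = 0.160109; risk in unexposed = 330/3220 = 0.102484.
Risk difference = 0.160109 − 0.102484 = 0.057625

0.0576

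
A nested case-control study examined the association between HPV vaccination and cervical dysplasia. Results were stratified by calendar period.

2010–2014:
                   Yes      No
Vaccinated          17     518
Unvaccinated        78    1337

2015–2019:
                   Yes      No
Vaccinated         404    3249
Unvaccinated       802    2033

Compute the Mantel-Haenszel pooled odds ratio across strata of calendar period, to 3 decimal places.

0.327

OR_MH = Σ(aᵢdᵢ/nᵢ) / Σ(bᵢcᵢ/nᵢ), where nᵢ is the stratum total.
Stratum 1 (2010–2014): n = 1950; a·d/n = 17·1337/1950 = 11.6559; b·c/n = 518·78/1950 = 20.7200
Stratum 2 (2015–2019): n = 6488; a·d/n = 404·2033/6488 = 126.5925; b·c/n = 3249·802/6488 = 401.6181
OR_MH = (11.6559 + 126.5925) / (20.7200 + 401.6181) = 138.2484 / 422.3381 = 0.32734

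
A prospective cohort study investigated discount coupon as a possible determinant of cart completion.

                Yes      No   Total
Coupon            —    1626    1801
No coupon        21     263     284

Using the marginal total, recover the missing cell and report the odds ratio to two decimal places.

1.35

The missing cell is in the exposed row: 1801 − 1626 = 175.
So a = 175, b = 1626, c = 21, d = 263.
OR = (a·d)/(b·c) = (175 × 263) / (1626 × 21) = 46025 / 34146 = 1.34789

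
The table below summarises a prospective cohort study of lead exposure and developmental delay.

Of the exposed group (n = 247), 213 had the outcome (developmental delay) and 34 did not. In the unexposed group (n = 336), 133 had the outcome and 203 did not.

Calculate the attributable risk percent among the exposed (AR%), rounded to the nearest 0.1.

From the description: a = 213, b = 34, c = 133, d = 203.
Risk in exposed = 213/247 = 0.86235; risk in unexposed = 133/336 = 0.39583.
RR = 0.86235/0.39583 = 2.17856
AR% = (RR − 1)/RR × 100 = (2.17856 − 1)/2.17856 × 100 = 54.0982%

54.1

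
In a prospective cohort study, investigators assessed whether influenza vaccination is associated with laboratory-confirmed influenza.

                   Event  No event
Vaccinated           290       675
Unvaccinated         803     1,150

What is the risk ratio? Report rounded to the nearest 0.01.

0.73

Cells: a = 290, b = 675, c = 803, d = 1150.
Risk in exposed = 290/965 = 0.30052; risk in unexposed = 803/1953 = 0.41116.
RR = 0.30052 / 0.41116 = 0.73090
The risk is 27% lower among the exposed than among the unexposed.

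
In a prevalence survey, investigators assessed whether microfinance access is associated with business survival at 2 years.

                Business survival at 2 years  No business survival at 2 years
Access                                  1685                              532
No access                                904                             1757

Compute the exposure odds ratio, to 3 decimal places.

Cells: a = 1685, b = 532, c = 904, d = 1757.
OR = (a·d)/(b·c) = (1685 × 1757) / (532 × 904) = 2960545 / 480928 = 6.15590
The odds of business survival at 2 years are about 6.16 times as high in the access group.

6.156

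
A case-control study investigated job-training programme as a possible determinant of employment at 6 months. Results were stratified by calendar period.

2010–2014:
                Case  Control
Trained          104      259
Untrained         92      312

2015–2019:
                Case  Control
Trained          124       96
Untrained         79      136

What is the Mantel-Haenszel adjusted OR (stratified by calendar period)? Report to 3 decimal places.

OR_MH = Σ(aᵢdᵢ/nᵢ) / Σ(bᵢcᵢ/nᵢ), where nᵢ is the stratum total.
Stratum 1 (2010–2014): n = 767; a·d/n = 104·312/767 = 42.3051; b·c/n = 259·92/767 = 31.0665
Stratum 2 (2015–2019): n = 435; a·d/n = 124·136/435 = 38.7678; b·c/n = 96·79/435 = 17.4345
OR_MH = (42.3051 + 38.7678) / (31.0665 + 17.4345) = 81.0729 / 48.5010 = 1.67157

1.672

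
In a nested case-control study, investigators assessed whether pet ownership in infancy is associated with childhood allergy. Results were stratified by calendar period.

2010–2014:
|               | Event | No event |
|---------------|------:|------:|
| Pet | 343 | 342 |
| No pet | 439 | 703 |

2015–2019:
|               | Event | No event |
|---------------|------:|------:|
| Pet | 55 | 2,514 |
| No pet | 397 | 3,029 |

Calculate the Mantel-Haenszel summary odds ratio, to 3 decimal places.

OR_MH = Σ(aᵢdᵢ/nᵢ) / Σ(bᵢcᵢ/nᵢ), where nᵢ is the stratum total.
Stratum 1 (2010–2014): n = 1827; a·d/n = 343·703/1827 = 131.9808; b·c/n = 342·439/1827 = 82.1773
Stratum 2 (2015–2019): n = 5995; a·d/n = 55·3029/5995 = 27.7890; b·c/n = 2514·397/5995 = 166.4817
OR_MH = (131.9808 + 27.7890) / (82.1773 + 166.4817) = 159.7698 / 248.6591 = 0.64253

0.643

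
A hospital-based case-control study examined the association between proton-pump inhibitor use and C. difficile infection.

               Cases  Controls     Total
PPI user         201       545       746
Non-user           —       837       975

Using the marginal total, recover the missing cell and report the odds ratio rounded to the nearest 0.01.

2.24

The missing cell is in the unexposed row: 975 − 837 = 138.
So a = 201, b = 545, c = 138, d = 837.
OR = (a·d)/(b·c) = (201 × 837) / (545 × 138) = 168237 / 75210 = 2.23690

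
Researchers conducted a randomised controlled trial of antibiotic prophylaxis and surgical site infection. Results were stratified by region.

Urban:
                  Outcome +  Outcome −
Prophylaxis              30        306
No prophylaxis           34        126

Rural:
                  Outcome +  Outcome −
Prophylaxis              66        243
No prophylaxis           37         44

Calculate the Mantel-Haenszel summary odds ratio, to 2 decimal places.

OR_MH = Σ(aᵢdᵢ/nᵢ) / Σ(bᵢcᵢ/nᵢ), where nᵢ is the stratum total.
Stratum 1 (Urban): n = 496; a·d/n = 30·126/496 = 7.6210; b·c/n = 306·34/496 = 20.9758
Stratum 2 (Rural): n = 390; a·d/n = 66·44/390 = 7.4462; b·c/n = 243·37/390 = 23.0538
OR_MH = (7.6210 + 7.4462) / (20.9758 + 23.0538) = 15.0671 / 44.0297 = 0.34220

0.34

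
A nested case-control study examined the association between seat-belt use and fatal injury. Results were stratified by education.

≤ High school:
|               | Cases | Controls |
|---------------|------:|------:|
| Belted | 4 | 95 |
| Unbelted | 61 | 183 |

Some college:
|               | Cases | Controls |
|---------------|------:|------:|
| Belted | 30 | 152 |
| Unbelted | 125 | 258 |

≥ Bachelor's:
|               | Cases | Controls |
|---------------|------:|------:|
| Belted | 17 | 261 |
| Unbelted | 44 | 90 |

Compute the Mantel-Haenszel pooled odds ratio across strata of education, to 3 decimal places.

OR_MH = Σ(aᵢdᵢ/nᵢ) / Σ(bᵢcᵢ/nᵢ), where nᵢ is the stratum total.
Stratum 1 (≤ High school): n = 343; a·d/n = 4·183/343 = 2.1341; b·c/n = 95·61/343 = 16.8950
Stratum 2 (Some college): n = 565; a·d/n = 30·258/565 = 13.6991; b·c/n = 152·125/565 = 33.6283
Stratum 3 (≥ Bachelor's): n = 412; a·d/n = 17·90/412 = 3.7136; b·c/n = 261·44/412 = 27.8738
OR_MH = (2.1341 + 13.6991 + 3.7136) / (16.8950 + 33.6283 + 27.8738) = 19.5468 / 78.3971 = 0.24933

0.249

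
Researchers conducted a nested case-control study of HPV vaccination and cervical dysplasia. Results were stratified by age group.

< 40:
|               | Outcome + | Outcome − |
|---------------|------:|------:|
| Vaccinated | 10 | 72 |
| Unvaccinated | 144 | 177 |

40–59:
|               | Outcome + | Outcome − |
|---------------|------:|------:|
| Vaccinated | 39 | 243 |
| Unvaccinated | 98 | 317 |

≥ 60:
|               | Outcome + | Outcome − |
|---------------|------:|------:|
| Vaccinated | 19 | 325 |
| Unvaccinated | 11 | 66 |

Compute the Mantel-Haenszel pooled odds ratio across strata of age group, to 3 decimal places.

OR_MH = Σ(aᵢdᵢ/nᵢ) / Σ(bᵢcᵢ/nᵢ), where nᵢ is the stratum total.
Stratum 1 (< 40): n = 403; a·d/n = 10·177/403 = 4.3921; b·c/n = 72·144/403 = 25.7270
Stratum 2 (40–59): n = 697; a·d/n = 39·317/697 = 17.7374; b·c/n = 243·98/697 = 34.1664
Stratum 3 (≥ 60): n = 421; a·d/n = 19·66/421 = 2.9786; b·c/n = 325·11/421 = 8.4917
OR_MH = (4.3921 + 17.7374 + 2.9786) / (25.7270 + 34.1664 + 8.4917) = 25.1081 / 68.3852 = 0.36716

0.367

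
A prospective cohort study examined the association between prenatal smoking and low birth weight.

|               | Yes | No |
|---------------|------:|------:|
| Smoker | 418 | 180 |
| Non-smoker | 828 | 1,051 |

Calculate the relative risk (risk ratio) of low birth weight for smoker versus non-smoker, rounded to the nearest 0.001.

1.586

Cells: a = 418, b = 180, c = 828, d = 1051.
Risk in exposed = 418/598 = 0.69900; risk in unexposed = 828/1879 = 0.44066.
RR = 0.69900 / 0.44066 = 1.58625
The risk among the exposed is 1.59 times that among the unexposed.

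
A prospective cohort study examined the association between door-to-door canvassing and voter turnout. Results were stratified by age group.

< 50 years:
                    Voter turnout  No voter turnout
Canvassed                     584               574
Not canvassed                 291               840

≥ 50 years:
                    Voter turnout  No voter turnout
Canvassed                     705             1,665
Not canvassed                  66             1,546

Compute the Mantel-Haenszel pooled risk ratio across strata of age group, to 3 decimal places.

RR_MH = Σ(aᵢ·n₀ᵢ/nᵢ) / Σ(cᵢ·n₁ᵢ/nᵢ), with n₁ᵢ = aᵢ+bᵢ (exposed), n₀ᵢ = cᵢ+dᵢ (unexposed), nᵢ = n₁ᵢ+n₀ᵢ.
Stratum 1 (< 50 years): n₁ = 1158, n₀ = 1131, n = 2289; a·n₀/n = 584·1131/2289 = 288.5557; c·n₁/n = 291·1158/2289 = 147.2163
Stratum 2 (≥ 50 years): n₁ = 2370, n₀ = 1612, n = 3982; a·n₀/n = 705·1612/3982 = 285.3993; c·n₁/n = 66·2370/3982 = 39.2818
RR_MH = (288.5557 + 285.3993) / (147.2163 + 39.2818) = 573.9550 / 186.4980 = 3.07754

3.078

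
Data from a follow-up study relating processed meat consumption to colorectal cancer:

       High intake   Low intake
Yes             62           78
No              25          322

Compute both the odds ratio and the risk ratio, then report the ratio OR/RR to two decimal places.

Reading the table with exposure as columns: a = 62 (High intake, case), b = 25 (High intake, non-case), c = 78 (Low intake, case), d = 322.
OR = (62·322)/(25·78) = 19964/1950 = 10.23795
Risk in exposed = 62/87 = 0.71264; risk in unexposed = 78/400 = 0.19500; RR = 3.65458
OR/RR = 10.23795 / 3.65458 = 2.80140
The outcome is not rare, so the OR lies further from 1 than the RR.

2.80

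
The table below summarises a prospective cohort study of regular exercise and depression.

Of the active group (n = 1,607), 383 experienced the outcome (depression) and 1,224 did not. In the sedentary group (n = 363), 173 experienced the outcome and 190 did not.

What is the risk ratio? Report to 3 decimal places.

0.500

From the description: a = 383, b = 1224, c = 173, d = 190.
Risk in exposed = 383/1607 = 0.23833; risk in unexposed = 173/363 = 0.47658.
RR = 0.23833 / 0.47658 = 0.50008
The risk is 50% lower among the exposed than among the unexposed.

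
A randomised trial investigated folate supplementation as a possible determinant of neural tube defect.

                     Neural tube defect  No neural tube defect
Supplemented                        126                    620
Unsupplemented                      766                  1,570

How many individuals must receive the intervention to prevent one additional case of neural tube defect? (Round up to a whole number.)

7

Risk in treated group = 126/746 = 0.16890; risk in control = 766/2336 = 0.32791.
Absolute risk reduction = 0.32791 − 0.16890 = 0.15901
NNT = 1 / ARR = 1 / 0.15901 = 6.289 → round up → 7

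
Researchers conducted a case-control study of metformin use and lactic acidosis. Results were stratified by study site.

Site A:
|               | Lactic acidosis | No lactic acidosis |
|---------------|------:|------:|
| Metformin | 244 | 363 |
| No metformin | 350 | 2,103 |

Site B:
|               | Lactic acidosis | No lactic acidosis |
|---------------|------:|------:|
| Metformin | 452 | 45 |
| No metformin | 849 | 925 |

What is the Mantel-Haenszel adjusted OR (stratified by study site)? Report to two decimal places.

6.03

OR_MH = Σ(aᵢdᵢ/nᵢ) / Σ(bᵢcᵢ/nᵢ), where nᵢ is the stratum total.
Stratum 1 (Site A): n = 3060; a·d/n = 244·2103/3060 = 167.6902; b·c/n = 363·350/3060 = 41.5196
Stratum 2 (Site B): n = 2271; a·d/n = 452·925/2271 = 184.1039; b·c/n = 45·849/2271 = 16.8230
OR_MH = (167.6902 + 184.1039) / (41.5196 + 16.8230) = 351.7941 / 58.3426 = 6.02980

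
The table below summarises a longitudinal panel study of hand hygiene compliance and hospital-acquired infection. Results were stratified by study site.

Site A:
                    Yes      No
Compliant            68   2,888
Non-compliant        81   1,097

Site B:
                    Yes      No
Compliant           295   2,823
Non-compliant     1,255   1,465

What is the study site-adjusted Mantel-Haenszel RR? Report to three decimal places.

RR_MH = Σ(aᵢ·n₀ᵢ/nᵢ) / Σ(cᵢ·n₁ᵢ/nᵢ), with n₁ᵢ = aᵢ+bᵢ (exposed), n₀ᵢ = cᵢ+dᵢ (unexposed), nᵢ = n₁ᵢ+n₀ᵢ.
Stratum 1 (Site A): n₁ = 2956, n₀ = 1178, n = 4134; a·n₀/n = 68·1178/4134 = 19.3769; c·n₁/n = 81·2956/4134 = 57.9187
Stratum 2 (Site B): n₁ = 3118, n₀ = 2720, n = 5838; a·n₀/n = 295·2720/5838 = 137.4443; c·n₁/n = 1255·3118/5838 = 670.2792
RR_MH = (19.3769 + 137.4443) / (57.9187 + 670.2792) = 156.8212 / 728.1979 = 0.21536

0.215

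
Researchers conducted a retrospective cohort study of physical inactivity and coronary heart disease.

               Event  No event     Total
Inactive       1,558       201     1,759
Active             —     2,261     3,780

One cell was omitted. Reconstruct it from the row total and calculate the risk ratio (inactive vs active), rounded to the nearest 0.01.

2.20

The missing cell is in the unexposed row: 3780 − 2261 = 1519.
So a = 1558, b = 201, c = 1519, d = 2261.
RR = [a/(a+b)] / [c/(c+d)] = (1558/1759) / (1519/3780) = 0.88573/0.40185 = 2.20412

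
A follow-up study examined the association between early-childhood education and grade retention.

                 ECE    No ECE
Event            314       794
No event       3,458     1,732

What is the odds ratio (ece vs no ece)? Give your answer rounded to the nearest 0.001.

0.198

Reading the table with exposure as columns: a = 314 (ECE, case), b = 3458 (ECE, non-case), c = 794 (No ECE, case), d = 1732.
OR = (a·d)/(b·c) = (314 × 1732) / (3458 × 794) = 543848 / 2745652 = 0.19808
Exposure is associated with lower odds of grade retention (OR = 0.20 < 1).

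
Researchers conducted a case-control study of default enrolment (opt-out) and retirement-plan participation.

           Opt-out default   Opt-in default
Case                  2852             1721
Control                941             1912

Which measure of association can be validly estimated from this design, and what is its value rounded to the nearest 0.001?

Reading the table with exposure as columns: a = 2852 (Opt-out default, case), b = 941 (Opt-out default, non-case), c = 1721 (Opt-in default, case), d = 1912.
This is a case-control study: participants were sampled on outcome status, so risks in the source population cannot be estimated directly — relative risk is not valid here. The odds ratio is the appropriate measure.
OR = (a·d)/(b·c) = (2852 × 1912) / (941 × 1721) = 5453024 / 1619461 = 3.36718

3.367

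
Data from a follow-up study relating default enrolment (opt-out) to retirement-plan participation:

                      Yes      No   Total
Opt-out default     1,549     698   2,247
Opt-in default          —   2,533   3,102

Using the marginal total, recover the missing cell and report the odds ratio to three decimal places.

9.879

The missing cell is in the unexposed row: 3102 − 2533 = 569.
So a = 1549, b = 698, c = 569, d = 2533.
OR = (a·d)/(b·c) = (1549 × 2533) / (698 × 569) = 3923617 / 397162 = 9.87913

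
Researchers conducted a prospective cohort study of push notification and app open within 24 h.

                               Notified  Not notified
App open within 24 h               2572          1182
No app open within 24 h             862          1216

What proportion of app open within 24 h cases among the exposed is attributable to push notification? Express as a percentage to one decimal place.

34.2

Reading the table with exposure as columns: a = 2572 (Notified, case), b = 862 (Notified, non-case), c = 1182 (Not notified, case), d = 1216.
Risk in exposed = 2572/3434 = 0.74898; risk in unexposed = 1182/2398 = 0.49291.
RR = 0.74898/0.49291 = 1.51951
AR% = (RR − 1)/RR × 100 = (1.51951 − 1)/1.51951 × 100 = 34.1891%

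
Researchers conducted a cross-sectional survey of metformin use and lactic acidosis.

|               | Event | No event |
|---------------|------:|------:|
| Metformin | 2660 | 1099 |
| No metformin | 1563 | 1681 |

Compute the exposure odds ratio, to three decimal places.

2.603

Cells: a = 2660, b = 1099, c = 1563, d = 1681.
OR = (a·d)/(b·c) = (2660 × 1681) / (1099 × 1563) = 4471460 / 1717737 = 2.60311
The odds of lactic acidosis are about 2.60 times as high in the metformin group.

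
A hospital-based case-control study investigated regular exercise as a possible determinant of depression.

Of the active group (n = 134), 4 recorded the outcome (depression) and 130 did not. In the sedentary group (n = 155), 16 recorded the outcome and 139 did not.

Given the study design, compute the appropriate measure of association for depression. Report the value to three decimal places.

From the description: a = 4, b = 130, c = 16, d = 139.
This is a hospital-based case-control study: participants were sampled on outcome status, so risks in the source population cannot be estimated directly — relative risk is not valid here. The odds ratio is the appropriate measure.
OR = (a·d)/(b·c) = (4 × 139) / (130 × 16) = 556 / 2080 = 0.26731

0.267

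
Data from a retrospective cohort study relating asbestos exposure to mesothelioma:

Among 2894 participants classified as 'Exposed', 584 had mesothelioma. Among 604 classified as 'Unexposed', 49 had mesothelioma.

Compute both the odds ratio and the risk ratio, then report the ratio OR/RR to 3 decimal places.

1.151

From the description: a = 584, b = 2310, c = 49, d = 555.
OR = (584·555)/(2310·49) = 324120/113190 = 2.86350
Risk in exposed = 584/2894 = 0.20180; risk in unexposed = 49/604 = 0.08113; RR = 2.48745
OR/RR = 2.86350 / 2.48745 = 1.15118
The outcome is not rare, so the OR lies further from 1 than the RR.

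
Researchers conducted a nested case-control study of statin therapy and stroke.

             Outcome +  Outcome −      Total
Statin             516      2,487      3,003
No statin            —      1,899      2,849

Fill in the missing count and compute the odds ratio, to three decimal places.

The missing cell is in the unexposed row: 2849 − 1899 = 950.
So a = 516, b = 2487, c = 950, d = 1899.
OR = (a·d)/(b·c) = (516 × 1899) / (2487 × 950) = 979884 / 2362650 = 0.41474

0.415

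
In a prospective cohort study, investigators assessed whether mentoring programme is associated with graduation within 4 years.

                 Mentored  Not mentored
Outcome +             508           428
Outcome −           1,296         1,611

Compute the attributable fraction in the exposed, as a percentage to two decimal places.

Reading the table with exposure as columns: a = 508 (Mentored, case), b = 1296 (Mentored, non-case), c = 428 (Not mentored, case), d = 1611.
Risk in exposed = 508/1804 = 0.28160; risk in unexposed = 428/2039 = 0.20991.
RR = 0.28160/0.20991 = 1.34153
AR% = (RR − 1)/RR × 100 = (1.34153 − 1)/1.34153 × 100 = 25.4583%

25.46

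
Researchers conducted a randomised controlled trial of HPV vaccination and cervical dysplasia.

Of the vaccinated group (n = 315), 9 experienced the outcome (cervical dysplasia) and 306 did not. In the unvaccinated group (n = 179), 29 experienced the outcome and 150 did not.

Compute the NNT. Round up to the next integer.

8

Risk in treated group = 9/315 = 0.02857; risk in control = 29/179 = 0.16201.
Absolute risk reduction = 0.16201 − 0.02857 = 0.13344
NNT = 1 / ARR = 1 / 0.13344 = 7.494 → round up → 8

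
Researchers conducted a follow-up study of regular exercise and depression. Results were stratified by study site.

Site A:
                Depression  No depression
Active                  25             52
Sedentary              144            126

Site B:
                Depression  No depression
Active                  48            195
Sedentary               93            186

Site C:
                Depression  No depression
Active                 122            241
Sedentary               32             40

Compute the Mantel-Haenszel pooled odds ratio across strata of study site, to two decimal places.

0.51

OR_MH = Σ(aᵢdᵢ/nᵢ) / Σ(bᵢcᵢ/nᵢ), where nᵢ is the stratum total.
Stratum 1 (Site A): n = 347; a·d/n = 25·126/347 = 9.0778; b·c/n = 52·144/347 = 21.5793
Stratum 2 (Site B): n = 522; a·d/n = 48·186/522 = 17.1034; b·c/n = 195·93/522 = 34.7414
Stratum 3 (Site C): n = 435; a·d/n = 122·40/435 = 11.2184; b·c/n = 241·32/435 = 17.7287
OR_MH = (9.0778 + 17.1034 + 11.2184) / (21.5793 + 34.7414 + 17.7287) = 37.3996 / 74.0494 = 0.50506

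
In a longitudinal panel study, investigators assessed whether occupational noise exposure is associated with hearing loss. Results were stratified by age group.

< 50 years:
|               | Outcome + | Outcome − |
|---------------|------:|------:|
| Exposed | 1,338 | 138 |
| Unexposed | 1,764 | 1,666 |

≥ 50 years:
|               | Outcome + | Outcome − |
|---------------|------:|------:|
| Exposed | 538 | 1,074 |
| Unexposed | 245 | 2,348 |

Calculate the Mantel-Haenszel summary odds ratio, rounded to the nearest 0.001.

6.727

OR_MH = Σ(aᵢdᵢ/nᵢ) / Σ(bᵢcᵢ/nᵢ), where nᵢ is the stratum total.
Stratum 1 (< 50 years): n = 4906; a·d/n = 1338·1666/4906 = 454.3636; b·c/n = 138·1764/4906 = 49.6192
Stratum 2 (≥ 50 years): n = 4205; a·d/n = 538·2348/4205 = 300.4100; b·c/n = 1074·245/4205 = 62.5755
OR_MH = (454.3636 + 300.4100) / (49.6192 + 62.5755) = 754.7736 / 112.1947 = 6.72735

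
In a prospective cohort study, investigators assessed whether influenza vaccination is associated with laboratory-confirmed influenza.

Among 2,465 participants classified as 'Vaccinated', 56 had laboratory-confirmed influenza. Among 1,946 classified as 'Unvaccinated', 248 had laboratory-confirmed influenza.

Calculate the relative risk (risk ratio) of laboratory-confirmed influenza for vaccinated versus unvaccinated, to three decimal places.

0.178

From the description: a = 56, b = 2409, c = 248, d = 1698.
Risk in exposed = 56/2465 = 0.02272; risk in unexposed = 248/1946 = 0.12744.
RR = 0.02272 / 0.12744 = 0.17826
The risk is 82% lower among the exposed than among the unexposed.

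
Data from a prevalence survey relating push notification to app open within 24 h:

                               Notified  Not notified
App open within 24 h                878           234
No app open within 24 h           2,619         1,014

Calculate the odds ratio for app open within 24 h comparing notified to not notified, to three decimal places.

Reading the table with exposure as columns: a = 878 (Notified, case), b = 2619 (Notified, non-case), c = 234 (Not notified, case), d = 1014.
OR = (a·d)/(b·c) = (878 × 1014) / (2619 × 234) = 890292 / 612846 = 1.45272
The odds of app open within 24 h are about 1.45 times as high in the notified group.

1.453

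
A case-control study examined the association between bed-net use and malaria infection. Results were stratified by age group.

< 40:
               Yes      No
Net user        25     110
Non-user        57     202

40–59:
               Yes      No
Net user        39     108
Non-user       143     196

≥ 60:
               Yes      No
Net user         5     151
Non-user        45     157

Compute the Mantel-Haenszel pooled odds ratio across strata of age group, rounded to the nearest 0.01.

OR_MH = Σ(aᵢdᵢ/nᵢ) / Σ(bᵢcᵢ/nᵢ), where nᵢ is the stratum total.
Stratum 1 (< 40): n = 394; a·d/n = 25·202/394 = 12.8173; b·c/n = 110·57/394 = 15.9137
Stratum 2 (40–59): n = 486; a·d/n = 39·196/486 = 15.7284; b·c/n = 108·143/486 = 31.7778
Stratum 3 (≥ 60): n = 358; a·d/n = 5·157/358 = 2.1927; b·c/n = 151·45/358 = 18.9804
OR_MH = (12.8173 + 15.7284 + 2.1927) / (15.9137 + 31.7778 + 18.9804) = 30.7384 / 66.6719 = 0.46104

0.46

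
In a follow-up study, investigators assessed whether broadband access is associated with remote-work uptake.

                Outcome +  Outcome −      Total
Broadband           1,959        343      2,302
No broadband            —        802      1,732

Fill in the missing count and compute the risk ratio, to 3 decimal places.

1.585

The missing cell is in the unexposed row: 1732 − 802 = 930.
So a = 1959, b = 343, c = 930, d = 802.
RR = [a/(a+b)] / [c/(c+d)] = (1959/2302) / (930/1732) = 0.85100/0.53695 = 1.58487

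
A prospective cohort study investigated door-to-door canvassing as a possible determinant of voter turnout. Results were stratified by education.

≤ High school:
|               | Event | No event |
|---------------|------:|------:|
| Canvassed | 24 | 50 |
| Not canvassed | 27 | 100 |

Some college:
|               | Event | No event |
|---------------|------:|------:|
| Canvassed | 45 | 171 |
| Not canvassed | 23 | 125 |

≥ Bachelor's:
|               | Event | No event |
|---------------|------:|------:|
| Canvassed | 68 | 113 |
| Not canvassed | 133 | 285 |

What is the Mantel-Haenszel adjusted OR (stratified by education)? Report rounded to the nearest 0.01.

1.40

OR_MH = Σ(aᵢdᵢ/nᵢ) / Σ(bᵢcᵢ/nᵢ), where nᵢ is the stratum total.
Stratum 1 (≤ High school): n = 201; a·d/n = 24·100/201 = 11.9403; b·c/n = 50·27/201 = 6.7164
Stratum 2 (Some college): n = 364; a·d/n = 45·125/364 = 15.4533; b·c/n = 171·23/364 = 10.8049
Stratum 3 (≥ Bachelor's): n = 599; a·d/n = 68·285/599 = 32.3539; b·c/n = 113·133/599 = 25.0902
OR_MH = (11.9403 + 15.4533 + 32.3539) / (6.7164 + 10.8049 + 25.0902) = 59.7475 / 42.6115 = 1.40214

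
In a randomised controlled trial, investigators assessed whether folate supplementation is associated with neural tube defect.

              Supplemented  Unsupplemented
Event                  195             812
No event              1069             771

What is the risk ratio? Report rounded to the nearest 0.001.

Reading the table with exposure as columns: a = 195 (Supplemented, case), b = 1069 (Supplemented, non-case), c = 812 (Unsupplemented, case), d = 771.
Risk in exposed = 195/1264 = 0.15427; risk in unexposed = 812/1583 = 0.51295.
RR = 0.15427 / 0.51295 = 0.30075
The risk is 70% lower among the exposed than among the unexposed.

0.301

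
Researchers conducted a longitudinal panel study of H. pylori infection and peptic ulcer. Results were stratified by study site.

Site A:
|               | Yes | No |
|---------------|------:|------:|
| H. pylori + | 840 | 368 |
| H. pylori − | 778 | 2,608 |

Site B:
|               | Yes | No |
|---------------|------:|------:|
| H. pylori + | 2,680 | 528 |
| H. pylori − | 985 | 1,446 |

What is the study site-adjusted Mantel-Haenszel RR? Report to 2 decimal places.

2.32

RR_MH = Σ(aᵢ·n₀ᵢ/nᵢ) / Σ(cᵢ·n₁ᵢ/nᵢ), with n₁ᵢ = aᵢ+bᵢ (exposed), n₀ᵢ = cᵢ+dᵢ (unexposed), nᵢ = n₁ᵢ+n₀ᵢ.
Stratum 1 (Site A): n₁ = 1208, n₀ = 3386, n = 4594; a·n₀/n = 840·3386/4594 = 619.1206; c·n₁/n = 778·1208/4594 = 204.5764
Stratum 2 (Site B): n₁ = 3208, n₀ = 2431, n = 5639; a·n₀/n = 2680·2431/5639 = 1155.3609; c·n₁/n = 985·3208/5639 = 560.3618
RR_MH = (619.1206 + 1155.3609) / (204.5764 + 560.3618) = 1774.4815 / 764.9382 = 2.31977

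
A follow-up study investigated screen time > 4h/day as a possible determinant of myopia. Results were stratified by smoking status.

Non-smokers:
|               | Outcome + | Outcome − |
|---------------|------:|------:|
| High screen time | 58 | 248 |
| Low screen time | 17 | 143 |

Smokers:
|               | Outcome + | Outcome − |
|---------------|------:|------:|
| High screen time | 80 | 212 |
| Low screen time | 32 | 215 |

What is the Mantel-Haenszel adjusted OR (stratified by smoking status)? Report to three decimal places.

2.298

OR_MH = Σ(aᵢdᵢ/nᵢ) / Σ(bᵢcᵢ/nᵢ), where nᵢ is the stratum total.
Stratum 1 (Non-smokers): n = 466; a·d/n = 58·143/466 = 17.7983; b·c/n = 248·17/466 = 9.0472
Stratum 2 (Smokers): n = 539; a·d/n = 80·215/539 = 31.9109; b·c/n = 212·32/539 = 12.5863
OR_MH = (17.7983 + 31.9109) / (9.0472 + 12.5863) = 49.7092 / 21.6335 = 2.29779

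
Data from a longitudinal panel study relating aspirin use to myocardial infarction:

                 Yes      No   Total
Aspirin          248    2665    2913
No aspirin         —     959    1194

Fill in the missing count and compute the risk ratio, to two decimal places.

0.43

The missing cell is in the unexposed row: 1194 − 959 = 235.
So a = 248, b = 2665, c = 235, d = 959.
RR = [a/(a+b)] / [c/(c+d)] = (248/2913) / (235/1194) = 0.08514/0.19682 = 0.43256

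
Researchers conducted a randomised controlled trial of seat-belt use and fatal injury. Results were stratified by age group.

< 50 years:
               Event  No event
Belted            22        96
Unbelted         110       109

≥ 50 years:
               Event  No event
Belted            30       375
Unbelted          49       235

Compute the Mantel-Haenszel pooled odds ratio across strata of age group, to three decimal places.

0.299

OR_MH = Σ(aᵢdᵢ/nᵢ) / Σ(bᵢcᵢ/nᵢ), where nᵢ is the stratum total.
Stratum 1 (< 50 years): n = 337; a·d/n = 22·109/337 = 7.1157; b·c/n = 96·110/337 = 31.3353
Stratum 2 (≥ 50 years): n = 689; a·d/n = 30·235/689 = 10.2322; b·c/n = 375·49/689 = 26.6691
OR_MH = (7.1157 + 10.2322) / (31.3353 + 26.6691) = 17.3479 / 58.0044 = 0.29908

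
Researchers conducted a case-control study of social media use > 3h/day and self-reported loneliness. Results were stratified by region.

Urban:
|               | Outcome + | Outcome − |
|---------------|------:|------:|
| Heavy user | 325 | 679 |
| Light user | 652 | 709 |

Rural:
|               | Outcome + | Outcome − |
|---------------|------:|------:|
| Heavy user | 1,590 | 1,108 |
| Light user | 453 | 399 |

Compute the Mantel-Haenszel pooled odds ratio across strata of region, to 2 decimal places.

OR_MH = Σ(aᵢdᵢ/nᵢ) / Σ(bᵢcᵢ/nᵢ), where nᵢ is the stratum total.
Stratum 1 (Urban): n = 2365; a·d/n = 325·709/2365 = 97.4313; b·c/n = 679·652/2365 = 187.1915
Stratum 2 (Rural): n = 3550; a·d/n = 1590·399/3550 = 178.7070; b·c/n = 1108·453/3550 = 141.3870
OR_MH = (97.4313 + 178.7070) / (187.1915 + 141.3870) = 276.1383 / 328.5786 = 0.84040

0.84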